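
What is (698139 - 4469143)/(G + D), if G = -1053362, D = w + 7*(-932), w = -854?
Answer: 942751/265185 ≈ 3.5551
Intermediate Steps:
D = -7378 (D = -854 + 7*(-932) = -854 - 6524 = -7378)
(698139 - 4469143)/(G + D) = (698139 - 4469143)/(-1053362 - 7378) = -3771004/(-1060740) = -3771004*(-1/1060740) = 942751/265185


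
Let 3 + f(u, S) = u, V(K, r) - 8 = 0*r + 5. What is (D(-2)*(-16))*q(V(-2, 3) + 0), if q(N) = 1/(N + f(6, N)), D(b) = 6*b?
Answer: 12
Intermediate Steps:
V(K, r) = 13 (V(K, r) = 8 + (0*r + 5) = 8 + (0 + 5) = 8 + 5 = 13)
f(u, S) = -3 + u
q(N) = 1/(3 + N) (q(N) = 1/(N + (-3 + 6)) = 1/(N + 3) = 1/(3 + N))
(D(-2)*(-16))*q(V(-2, 3) + 0) = ((6*(-2))*(-16))/(3 + (13 + 0)) = (-12*(-16))/(3 + 13) = 192/16 = 192*(1/16) = 12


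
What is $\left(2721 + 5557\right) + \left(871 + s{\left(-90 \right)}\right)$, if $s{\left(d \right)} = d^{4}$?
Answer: $65619149$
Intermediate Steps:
$\left(2721 + 5557\right) + \left(871 + s{\left(-90 \right)}\right) = \left(2721 + 5557\right) + \left(871 + \left(-90\right)^{4}\right) = 8278 + \left(871 + 65610000\right) = 8278 + 65610871 = 65619149$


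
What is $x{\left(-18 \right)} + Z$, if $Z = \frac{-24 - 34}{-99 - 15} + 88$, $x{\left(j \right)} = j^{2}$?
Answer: $\frac{23513}{57} \approx 412.51$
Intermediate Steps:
$Z = \frac{5045}{57}$ ($Z = \frac{-24 - 34}{-114} + 88 = \left(-58\right) \left(- \frac{1}{114}\right) + 88 = \frac{29}{57} + 88 = \frac{5045}{57} \approx 88.509$)
$x{\left(-18 \right)} + Z = \left(-18\right)^{2} + \frac{5045}{57} = 324 + \frac{5045}{57} = \frac{23513}{57}$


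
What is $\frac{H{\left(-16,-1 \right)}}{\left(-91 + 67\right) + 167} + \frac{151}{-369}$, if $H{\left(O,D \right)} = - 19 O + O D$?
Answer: $\frac{96487}{52767} \approx 1.8285$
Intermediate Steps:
$H{\left(O,D \right)} = - 19 O + D O$
$\frac{H{\left(-16,-1 \right)}}{\left(-91 + 67\right) + 167} + \frac{151}{-369} = \frac{\left(-16\right) \left(-19 - 1\right)}{\left(-91 + 67\right) + 167} + \frac{151}{-369} = \frac{\left(-16\right) \left(-20\right)}{-24 + 167} + 151 \left(- \frac{1}{369}\right) = \frac{320}{143} - \frac{151}{369} = \frac{96487}{52767}$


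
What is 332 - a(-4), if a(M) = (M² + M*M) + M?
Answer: 304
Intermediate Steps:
a(M) = M + 2*M² (a(M) = (M² + M²) + M = 2*M² + M = M + 2*M²)
332 - a(-4) = 332 - (-4)*(1 + 2*(-4)) = 332 - (-4)*(1 - 8) = 332 - (-4)*(-7) = 332 - 1*28 = 332 - 28 = 304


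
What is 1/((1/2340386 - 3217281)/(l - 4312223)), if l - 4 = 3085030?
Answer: 2872095954954/7529679410465 ≈ 0.38144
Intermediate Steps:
l = 3085034 (l = 4 + 3085030 = 3085034)
1/((1/2340386 - 3217281)/(l - 4312223)) = 1/((1/2340386 - 3217281)/(3085034 - 4312223)) = 1/((1/2340386 - 3217281)/(-1227189)) = 1/(-7529679410465/2340386*(-1/1227189)) = 1/(7529679410465/2872095954954) = 2872095954954/7529679410465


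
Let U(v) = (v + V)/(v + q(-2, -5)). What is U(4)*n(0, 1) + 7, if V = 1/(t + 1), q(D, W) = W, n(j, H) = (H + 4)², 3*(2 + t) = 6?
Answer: -118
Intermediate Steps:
t = 0 (t = -2 + (⅓)*6 = -2 + 2 = 0)
n(j, H) = (4 + H)²
V = 1 (V = 1/(0 + 1) = 1/1 = 1)
U(v) = (1 + v)/(-5 + v) (U(v) = (v + 1)/(v - 5) = (1 + v)/(-5 + v))
U(4)*n(0, 1) + 7 = ((1 + 4)/(-5 + 4))*(4 + 1)² + 7 = (5/(-1))*5² + 7 = -1*5*25 + 7 = -5*25 + 7 = -125 + 7 = -118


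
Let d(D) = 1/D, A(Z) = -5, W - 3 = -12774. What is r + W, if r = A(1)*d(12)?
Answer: -153257/12 ≈ -12771.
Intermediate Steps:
W = -12771 (W = 3 - 12774 = -12771)
r = -5/12 ≈ -0.41667
r + W = -5/12 - 12771 = -153257/12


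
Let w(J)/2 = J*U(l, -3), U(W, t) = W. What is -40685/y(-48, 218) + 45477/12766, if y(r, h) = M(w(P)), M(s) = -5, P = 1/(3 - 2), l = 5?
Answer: 103922419/12766 ≈ 8140.6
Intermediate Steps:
P = 1 (P = 1/1 = 1)
w(J) = 10*J (w(J) = 2*(J*5) = 2*(5*J) = 10*J)
y(r, h) = -5
-40685/y(-48, 218) + 45477/12766 = -40685/(-5) + 45477/12766 = -40685*(-1/5) + 45477*(1/12766) = 8137 + 45477/12766 = 103922419/12766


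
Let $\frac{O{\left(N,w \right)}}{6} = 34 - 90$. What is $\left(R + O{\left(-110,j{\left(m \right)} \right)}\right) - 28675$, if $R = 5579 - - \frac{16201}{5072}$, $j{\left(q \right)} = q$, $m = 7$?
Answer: $- \frac{118830903}{5072} \approx -23429.0$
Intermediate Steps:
$O{\left(N,w \right)} = -336$ ($O{\left(N,w \right)} = 6 \left(34 - 90\right) = 6 \left(-56\right) = -336$)
$R = \frac{28312889}{5072}$ ($R = 5579 - \left(-16201\right) \frac{1}{5072} = 5579 - - \frac{16201}{5072} = 5579 + \frac{16201}{5072} = \frac{28312889}{5072} \approx 5582.2$)
$\left(R + O{\left(-110,j{\left(m \right)} \right)}\right) - 28675 = \left(\frac{28312889}{5072} - 336\right) - 28675 = \frac{26608697}{5072} - 28675 = - \frac{118830903}{5072}$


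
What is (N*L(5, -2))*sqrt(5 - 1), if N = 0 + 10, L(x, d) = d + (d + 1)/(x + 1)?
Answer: -130/3 ≈ -43.333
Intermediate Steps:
L(x, d) = d + (1 + d)/(1 + x)
N = 10
(N*L(5, -2))*sqrt(5 - 1) = (10*((1 + 2*(-2) - 2*5)/(1 + 5)))*sqrt(5 - 1) = (10*((1 - 4 - 10)/6))*sqrt(4) = (10*((1/6)*(-13)))*2 = (10*(-13/6))*2 = -65/3*2 = -130/3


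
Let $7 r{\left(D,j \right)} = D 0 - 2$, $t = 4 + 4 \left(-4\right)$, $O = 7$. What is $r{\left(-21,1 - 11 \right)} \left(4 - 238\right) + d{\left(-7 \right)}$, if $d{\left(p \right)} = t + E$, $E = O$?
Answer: $\frac{433}{7} \approx 61.857$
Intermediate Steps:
$E = 7$
$t = -12$ ($t = 4 - 16 = -12$)
$r{\left(D,j \right)} = - \frac{2}{7}$ ($r{\left(D,j \right)} = \frac{D 0 - 2}{7} = \frac{0 - 2}{7} = \frac{1}{7} \left(-2\right) = - \frac{2}{7}$)
$d{\left(p \right)} = -5$ ($d{\left(p \right)} = -12 + 7 = -5$)
$r{\left(-21,1 - 11 \right)} \left(4 - 238\right) + d{\left(-7 \right)} = - \frac{2 \left(4 - 238\right)}{7} - 5 = \left(- \frac{2}{7}\right) \left(-234\right) - 5 = \frac{468}{7} - 5 = \frac{433}{7}$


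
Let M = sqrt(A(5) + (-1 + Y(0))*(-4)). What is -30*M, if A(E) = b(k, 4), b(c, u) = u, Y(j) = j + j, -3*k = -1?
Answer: -60*sqrt(2) ≈ -84.853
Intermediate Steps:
k = 1/3 (k = -1/3*(-1) = 1/3 ≈ 0.33333)
Y(j) = 2*j
A(E) = 4
M = 2*sqrt(2) (M = sqrt(4 + (-1 + 2*0)*(-4)) = sqrt(4 + (-1 + 0)*(-4)) = sqrt(4 - 1*(-4)) = sqrt(4 + 4) = sqrt(8) = 2*sqrt(2) ≈ 2.8284)
-30*M = -60*sqrt(2)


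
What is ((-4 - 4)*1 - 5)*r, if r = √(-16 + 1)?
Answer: -13*I*√15 ≈ -50.349*I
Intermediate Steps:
r = I*√15 (r = √(-15) = I*√15 ≈ 3.873*I)
((-4 - 4)*1 - 5)*r = ((-4 - 4)*1 - 5)*(I*√15) = (-8*1 - 5)*(I*√15) = (-8 - 5)*(I*√15) = -13*I*√15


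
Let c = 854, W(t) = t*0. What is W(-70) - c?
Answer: -854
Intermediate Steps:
W(t) = 0
W(-70) - c = 0 - 1*854 = 0 - 854 = -854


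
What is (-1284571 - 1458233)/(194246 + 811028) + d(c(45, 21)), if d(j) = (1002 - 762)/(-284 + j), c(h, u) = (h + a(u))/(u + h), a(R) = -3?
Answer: -1867207238/522239843 ≈ -3.5754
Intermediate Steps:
c(h, u) = (-3 + h)/(h + u) (c(h, u) = (h - 3)/(u + h) = (-3 + h)/(h + u))
d(j) = 240/(-284 + j)
(-1284571 - 1458233)/(194246 + 811028) + d(c(45, 21)) = (-1284571 - 1458233)/(194246 + 811028) + 240/(-284 + (-3 + 45)/(45 + 21)) = -2742804/1005274 + 240/(-284 + 42/66) = -2742804*1/1005274 + 240/(-284 + (1/66)*42) = -1371402/502637 + 240/(-284 + 7/11) = -1371402/502637 + 240/(-3117/11) = -1371402/502637 + 240*(-11/3117) = -1371402/502637 - 880/1039 = -1867207238/522239843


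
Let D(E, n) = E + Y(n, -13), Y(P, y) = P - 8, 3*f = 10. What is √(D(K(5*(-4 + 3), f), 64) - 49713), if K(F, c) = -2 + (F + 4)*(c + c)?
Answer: I*√446991/3 ≈ 222.86*I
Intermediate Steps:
f = 10/3 (f = (⅓)*10 = 10/3 ≈ 3.3333)
Y(P, y) = -8 + P
K(F, c) = -2 + 2*c*(4 + F) (K(F, c) = -2 + (4 + F)*(2*c) = -2 + 2*c*(4 + F))
D(E, n) = -8 + E + n (D(E, n) = E + (-8 + n) = -8 + E + n)
√(D(K(5*(-4 + 3), f), 64) - 49713) = √((-8 + (-2 + 8*(10/3) + 2*(5*(-4 + 3))*(10/3)) + 64) - 49713) = √((-8 + (-2 + 80/3 + 2*(5*(-1))*(10/3)) + 64) - 49713) = √((-8 + (-2 + 80/3 + 2*(-5)*(10/3)) + 64) - 49713) = √((-8 + (-2 + 80/3 - 100/3) + 64) - 49713) = √((-8 - 26/3 + 64) - 49713) = √(142/3 - 49713) = √(-148997/3) = I*√446991/3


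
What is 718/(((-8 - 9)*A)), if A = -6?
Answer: 359/51 ≈ 7.0392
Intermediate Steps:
718/(((-8 - 9)*A)) = 718/(((-8 - 9)*(-6))) = 718/((-17*(-6))) = 718/102 = 718*(1/102) = 359/51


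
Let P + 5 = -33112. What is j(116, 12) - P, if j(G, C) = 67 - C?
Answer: 33172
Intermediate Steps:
P = -33117 (P = -5 - 33112 = -33117)
j(116, 12) - P = (67 - 1*12) - 1*(-33117) = (67 - 12) + 33117 = 55 + 33117 = 33172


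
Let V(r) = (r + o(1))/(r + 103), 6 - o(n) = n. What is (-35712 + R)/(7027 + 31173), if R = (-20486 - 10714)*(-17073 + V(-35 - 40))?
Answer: 66589986/4775 ≈ 13946.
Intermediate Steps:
o(n) = 6 - n
V(r) = (5 + r)/(103 + r) (V(r) = (r + (6 - 1*1))/(r + 103) = (r + (6 - 1))/(103 + r) = (r + 5)/(103 + r) = (5 + r)/(103 + r))
R = 532755600 (R = (-20486 - 10714)*(-17073 + (5 + (-35 - 40))/(103 + (-35 - 40))) = -31200*(-17073 + (5 - 75)/(103 - 75)) = -31200*(-17073 - 70/28) = -31200*(-17073 + (1/28)*(-70)) = -31200*(-17073 - 5/2) = -31200*(-34151/2) = 532755600)
(-35712 + R)/(7027 + 31173) = (-35712 + 532755600)/(7027 + 31173) = 532719888/38200 = 532719888*(1/38200) = 66589986/4775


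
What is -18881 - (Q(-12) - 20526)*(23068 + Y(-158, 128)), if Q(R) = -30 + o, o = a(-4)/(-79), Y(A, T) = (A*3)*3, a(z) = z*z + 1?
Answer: 444940953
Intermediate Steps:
a(z) = 1 + z² (a(z) = z² + 1 = 1 + z²)
Y(A, T) = 9*A (Y(A, T) = (3*A)*3 = 9*A)
o = -17/79 (o = (1 + (-4)²)/(-79) = (1 + 16)*(-1/79) = 17*(-1/79) = -17/79 ≈ -0.21519)
Q(R) = -2387/79 (Q(R) = -30 - 17/79 = -2387/79)
-18881 - (Q(-12) - 20526)*(23068 + Y(-158, 128)) = -18881 - (-2387/79 - 20526)*(23068 + 9*(-158)) = -18881 - (-1623941)*(23068 - 1422)/79 = -18881 - (-1623941)*21646/79 = -18881 - 1*(-444959834) = -18881 + 444959834 = 444940953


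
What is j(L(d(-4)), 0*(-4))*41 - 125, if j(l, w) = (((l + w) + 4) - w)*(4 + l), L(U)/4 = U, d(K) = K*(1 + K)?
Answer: 110739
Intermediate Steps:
L(U) = 4*U
j(l, w) = (4 + l)**2 (j(l, w) = ((4 + l + w) - w)*(4 + l) = (4 + l)*(4 + l) = (4 + l)**2)
j(L(d(-4)), 0*(-4))*41 - 125 = (4 + 4*(-4*(1 - 4)))**2*41 - 125 = (4 + 4*(-4*(-3)))**2*41 - 125 = (4 + 4*12)**2*41 - 125 = (4 + 48)**2*41 - 125 = 52**2*41 - 125 = 2704*41 - 125 = 110864 - 125 = 110739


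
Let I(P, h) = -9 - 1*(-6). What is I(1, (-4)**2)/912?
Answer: -1/304 ≈ -0.0032895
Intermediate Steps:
I(P, h) = -3 (I(P, h) = -9 + 6 = -3)
I(1, (-4)**2)/912 = -3/912 = -3*1/912 = -1/304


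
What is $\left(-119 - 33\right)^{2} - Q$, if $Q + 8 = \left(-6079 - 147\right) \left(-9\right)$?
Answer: $-32922$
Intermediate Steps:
$Q = 56026$ ($Q = -8 + \left(-6079 - 147\right) \left(-9\right) = -8 - -56034 = -8 + 56034 = 56026$)
$\left(-119 - 33\right)^{2} - Q = \left(-119 - 33\right)^{2} - 56026 = \left(-152\right)^{2} - 56026 = 23104 - 56026 = -32922$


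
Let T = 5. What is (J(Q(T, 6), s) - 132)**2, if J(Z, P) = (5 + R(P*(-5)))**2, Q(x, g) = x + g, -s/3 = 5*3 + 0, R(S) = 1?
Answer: 9216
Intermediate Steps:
s = -45 (s = -3*(5*3 + 0) = -3*(15 + 0) = -3*15 = -45)
Q(x, g) = g + x
J(Z, P) = 36 (J(Z, P) = (5 + 1)**2 = 6**2 = 36)
(J(Q(T, 6), s) - 132)**2 = (36 - 132)**2 = (-96)**2 = 9216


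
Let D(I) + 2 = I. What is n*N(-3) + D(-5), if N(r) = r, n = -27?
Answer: 74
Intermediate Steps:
D(I) = -2 + I
n*N(-3) + D(-5) = -27*(-3) + (-2 - 5) = 81 - 7 = 74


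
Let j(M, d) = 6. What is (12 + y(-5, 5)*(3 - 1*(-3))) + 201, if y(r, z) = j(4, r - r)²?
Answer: 429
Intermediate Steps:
y(r, z) = 36 (y(r, z) = 6² = 36)
(12 + y(-5, 5)*(3 - 1*(-3))) + 201 = (12 + 36*(3 - 1*(-3))) + 201 = (12 + 36*(3 + 3)) + 201 = (12 + 36*6) + 201 = (12 + 216) + 201 = 228 + 201 = 429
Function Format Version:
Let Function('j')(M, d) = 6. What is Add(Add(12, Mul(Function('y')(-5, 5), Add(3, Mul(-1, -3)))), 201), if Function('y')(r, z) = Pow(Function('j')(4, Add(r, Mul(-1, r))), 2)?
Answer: 429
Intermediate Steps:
Function('y')(r, z) = 36 (Function('y')(r, z) = Pow(6, 2) = 36)
Add(Add(12, Mul(Function('y')(-5, 5), Add(3, Mul(-1, -3)))), 201) = Add(Add(12, Mul(36, Add(3, Mul(-1, -3)))), 201) = Add(Add(12, Mul(36, Add(3, 3))), 201) = Add(Add(12, Mul(36, 6)), 201) = Add(Add(12, 216), 201) = Add(228, 201) = 429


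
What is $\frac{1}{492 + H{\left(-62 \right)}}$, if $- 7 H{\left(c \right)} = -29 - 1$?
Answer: $\frac{7}{3474} \approx 0.002015$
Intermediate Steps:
$H{\left(c \right)} = \frac{30}{7}$ ($H{\left(c \right)} = - \frac{-29 - 1}{7} = \left(- \frac{1}{7}\right) \left(-30\right) = \frac{30}{7}$)
$\frac{1}{492 + H{\left(-62 \right)}} = \frac{1}{492 + \frac{30}{7}} = \frac{1}{\frac{3474}{7}} = \frac{7}{3474}$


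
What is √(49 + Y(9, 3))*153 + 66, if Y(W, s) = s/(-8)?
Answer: 66 + 153*√778/4 ≈ 1132.9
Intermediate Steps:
Y(W, s) = -s/8 (Y(W, s) = s*(-⅛) = -s/8)
√(49 + Y(9, 3))*153 + 66 = √(49 - ⅛*3)*153 + 66 = √(49 - 3/8)*153 + 66 = √(389/8)*153 + 66 = (√778/4)*153 + 66 = 153*√778/4 + 66 = 66 + 153*√778/4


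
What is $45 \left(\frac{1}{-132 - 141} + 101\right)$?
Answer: $\frac{413580}{91} \approx 4544.8$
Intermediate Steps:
$45 \left(\frac{1}{-132 - 141} + 101\right) = 45 \left(\frac{1}{-273} + 101\right) = 45 \left(- \frac{1}{273} + 101\right) = 45 \cdot \frac{27572}{273} = \frac{413580}{91}$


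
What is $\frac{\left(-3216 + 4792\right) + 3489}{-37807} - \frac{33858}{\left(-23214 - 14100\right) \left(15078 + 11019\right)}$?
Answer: $- \frac{30437858922}{227258217263} \approx -0.13394$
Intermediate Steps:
$\frac{\left(-3216 + 4792\right) + 3489}{-37807} - \frac{33858}{\left(-23214 - 14100\right) \left(15078 + 11019\right)} = \left(1576 + 3489\right) \left(- \frac{1}{37807}\right) - \frac{33858}{\left(-37314\right) 26097} = 5065 \left(- \frac{1}{37807}\right) - \frac{33858}{-973783458} = - \frac{5065}{37807} - - \frac{209}{6011009} = - \frac{5065}{37807} + \frac{209}{6011009} = - \frac{30437858922}{227258217263}$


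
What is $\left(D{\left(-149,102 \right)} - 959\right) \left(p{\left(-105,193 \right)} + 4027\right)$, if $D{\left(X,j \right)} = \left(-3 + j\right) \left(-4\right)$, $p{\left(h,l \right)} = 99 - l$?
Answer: $-5329215$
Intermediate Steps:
$D{\left(X,j \right)} = 12 - 4 j$
$\left(D{\left(-149,102 \right)} - 959\right) \left(p{\left(-105,193 \right)} + 4027\right) = \left(\left(12 - 408\right) - 959\right) \left(\left(99 - 193\right) + 4027\right) = \left(-396 - 959\right) \left(-94 + 4027\right) = \left(-1355\right) 3933 = -5329215$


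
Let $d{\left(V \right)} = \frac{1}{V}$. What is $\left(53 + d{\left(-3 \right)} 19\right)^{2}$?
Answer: $\frac{19600}{9} \approx 2177.8$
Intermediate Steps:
$\left(53 + d{\left(-3 \right)} 19\right)^{2} = \left(53 + \frac{1}{-3} \cdot 19\right)^{2} = \left(53 - \frac{19}{3}\right)^{2} = \left(\frac{140}{3}\right)^{2} = \frac{19600}{9}$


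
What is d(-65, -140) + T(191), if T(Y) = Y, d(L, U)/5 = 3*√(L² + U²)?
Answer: 191 + 75*√953 ≈ 2506.3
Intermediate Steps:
d(L, U) = 15*√(L² + U²) (d(L, U) = 5*(3*√(L² + U²)) = 15*√(L² + U²))
d(-65, -140) + T(191) = 15*√((-65)² + (-140)²) + 191 = 15*√(4225 + 19600) + 191 = 15*√23825 + 191 = 15*(5*√953) + 191 = 75*√953 + 191 = 191 + 75*√953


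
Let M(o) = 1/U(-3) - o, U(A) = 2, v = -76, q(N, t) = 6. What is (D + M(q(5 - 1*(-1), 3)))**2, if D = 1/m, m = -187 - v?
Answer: 1495729/49284 ≈ 30.349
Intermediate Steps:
m = -111 (m = -187 - 1*(-76) = -187 + 76 = -111)
M(o) = 1/2 - o
D = -1/111 (D = 1/(-111) = -1/111 ≈ -0.0090090)
(D + M(q(5 - 1*(-1), 3)))**2 = (-1/111 + (1/2 - 1*6))**2 = (-1/111 + (1/2 - 6))**2 = (-1/111 - 11/2)**2 = (-1223/222)**2 = 1495729/49284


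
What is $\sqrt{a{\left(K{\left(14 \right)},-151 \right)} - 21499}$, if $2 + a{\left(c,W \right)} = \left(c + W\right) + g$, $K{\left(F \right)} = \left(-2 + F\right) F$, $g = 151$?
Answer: $i \sqrt{21333} \approx 146.06 i$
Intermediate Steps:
$K{\left(F \right)} = F \left(-2 + F\right)$
$a{\left(c,W \right)} = 149 + W + c$ ($a{\left(c,W \right)} = -2 + \left(\left(c + W\right) + 151\right) = -2 + \left(\left(W + c\right) + 151\right) = -2 + \left(151 + W + c\right) = 149 + W + c$)
$\sqrt{a{\left(K{\left(14 \right)},-151 \right)} - 21499} = \sqrt{\left(149 - 151 + 14 \left(-2 + 14\right)\right) - 21499} = \sqrt{\left(149 - 151 + 14 \cdot 12\right) - 21499} = \sqrt{\left(149 - 151 + 168\right) - 21499} = \sqrt{166 - 21499} = \sqrt{-21333} = i \sqrt{21333}$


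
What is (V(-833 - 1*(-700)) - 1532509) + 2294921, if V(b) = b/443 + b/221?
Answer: 74642333724/97903 ≈ 7.6241e+5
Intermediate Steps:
V(b) = 664*b/97903 (V(b) = b*(1/443) + b*(1/221) = b/443 + b/221 = 664*b/97903)
(V(-833 - 1*(-700)) - 1532509) + 2294921 = (664*(-833 - 1*(-700))/97903 - 1532509) + 2294921 = (664*(-833 + 700)/97903 - 1532509) + 2294921 = ((664/97903)*(-133) - 1532509) + 2294921 = (-88312/97903 - 1532509) + 2294921 = -150037316939/97903 + 2294921 = 74642333724/97903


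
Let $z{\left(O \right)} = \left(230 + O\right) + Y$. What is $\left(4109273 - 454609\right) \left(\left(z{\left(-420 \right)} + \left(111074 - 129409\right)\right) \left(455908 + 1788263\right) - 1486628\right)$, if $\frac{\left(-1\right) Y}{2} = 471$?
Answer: $-159667751113144040$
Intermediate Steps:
$Y = -942$ ($Y = \left(-2\right) 471 = -942$)
$z{\left(O \right)} = -712 + O$ ($z{\left(O \right)} = \left(230 + O\right) - 942 = -712 + O$)
$\left(4109273 - 454609\right) \left(\left(z{\left(-420 \right)} + \left(111074 - 129409\right)\right) \left(455908 + 1788263\right) - 1486628\right) = \left(4109273 - 454609\right) \left(\left(\left(-712 - 420\right) + \left(111074 - 129409\right)\right) \left(455908 + 1788263\right) - 1486628\right) = 3654664 \left(\left(-1132 + \left(111074 - 129409\right)\right) 2244171 + \left(-1879126 + 392498\right)\right) = 3654664 \left(\left(-1132 - 18335\right) 2244171 - 1486628\right) = 3654664 \left(\left(-19467\right) 2244171 - 1486628\right) = 3654664 \left(-43687276857 - 1486628\right) = 3654664 \left(-43688763485\right) = -159667751113144040$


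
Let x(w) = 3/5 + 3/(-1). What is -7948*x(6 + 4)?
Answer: 95376/5 ≈ 19075.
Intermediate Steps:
x(w) = -12/5 (x(w) = 3*(⅕) + 3*(-1) = ⅗ - 3 = -12/5)
-7948*x(6 + 4) = -7948*(-12/5) = 95376/5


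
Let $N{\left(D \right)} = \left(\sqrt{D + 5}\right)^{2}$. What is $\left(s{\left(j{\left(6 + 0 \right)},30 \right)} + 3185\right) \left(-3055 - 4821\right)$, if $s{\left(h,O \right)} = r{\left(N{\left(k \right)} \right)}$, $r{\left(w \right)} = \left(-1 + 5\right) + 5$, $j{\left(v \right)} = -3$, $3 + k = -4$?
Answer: $-25155944$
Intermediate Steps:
$k = -7$ ($k = -3 - 4 = -7$)
$N{\left(D \right)} = 5 + D$ ($N{\left(D \right)} = \left(\sqrt{5 + D}\right)^{2} = 5 + D$)
$r{\left(w \right)} = 9$ ($r{\left(w \right)} = 4 + 5 = 9$)
$s{\left(h,O \right)} = 9$
$\left(s{\left(j{\left(6 + 0 \right)},30 \right)} + 3185\right) \left(-3055 - 4821\right) = \left(9 + 3185\right) \left(-3055 - 4821\right) = 3194 \left(-7876\right) = -25155944$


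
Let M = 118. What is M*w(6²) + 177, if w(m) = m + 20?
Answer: 6785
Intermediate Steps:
w(m) = 20 + m
M*w(6²) + 177 = 118*(20 + 6²) + 177 = 118*(20 + 36) + 177 = 118*56 + 177 = 6608 + 177 = 6785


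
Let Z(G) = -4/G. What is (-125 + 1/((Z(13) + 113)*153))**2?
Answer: 785014600044544/50240981025 ≈ 15625.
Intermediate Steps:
(-125 + 1/((Z(13) + 113)*153))**2 = (-125 + 1/((-4/13 + 113)*153))**2 = (-125 + (1/153)/(-4*1/13 + 113))**2 = (-125 + (1/153)/(-4/13 + 113))**2 = (-125 + (1/153)/(1465/13))**2 = (-125 + (13/1465)*(1/153))**2 = (-125 + 13/224145)**2 = (-28018112/224145)**2 = 785014600044544/50240981025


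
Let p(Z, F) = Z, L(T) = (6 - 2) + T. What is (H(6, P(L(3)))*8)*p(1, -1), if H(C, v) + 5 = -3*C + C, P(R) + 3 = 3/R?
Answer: -136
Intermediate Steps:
L(T) = 4 + T
P(R) = -3 + 3/R
H(C, v) = -5 - 2*C (H(C, v) = -5 + (-3*C + C) = -5 - 2*C)
(H(6, P(L(3)))*8)*p(1, -1) = ((-5 - 2*6)*8)*1 = ((-5 - 12)*8)*1 = -17*8*1 = -136*1 = -136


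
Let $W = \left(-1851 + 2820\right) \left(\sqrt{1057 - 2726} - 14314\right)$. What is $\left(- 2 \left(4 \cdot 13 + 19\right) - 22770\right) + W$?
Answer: $-13893178 + 969 i \sqrt{1669} \approx -1.3893 \cdot 10^{7} + 39587.0 i$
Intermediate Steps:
$W = -13870266 + 969 i \sqrt{1669}$ ($W = 969 \left(\sqrt{-1669} - 14314\right) = 969 \left(i \sqrt{1669} - 14314\right) = 969 \left(-14314 + i \sqrt{1669}\right) = -13870266 + 969 i \sqrt{1669} \approx -1.387 \cdot 10^{7} + 39587.0 i$)
$\left(- 2 \left(4 \cdot 13 + 19\right) - 22770\right) + W = \left(- 2 \left(4 \cdot 13 + 19\right) - 22770\right) - \left(13870266 - 969 i \sqrt{1669}\right) = \left(- 2 \left(52 + 19\right) - 22770\right) - \left(13870266 - 969 i \sqrt{1669}\right) = \left(\left(-2\right) 71 - 22770\right) - \left(13870266 - 969 i \sqrt{1669}\right) = \left(-142 - 22770\right) - \left(13870266 - 969 i \sqrt{1669}\right) = -22912 - \left(13870266 - 969 i \sqrt{1669}\right) = -13893178 + 969 i \sqrt{1669}$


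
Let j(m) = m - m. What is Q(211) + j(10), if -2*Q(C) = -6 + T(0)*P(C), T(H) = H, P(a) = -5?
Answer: 3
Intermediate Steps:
j(m) = 0
Q(C) = 3 (Q(C) = -(-6 + 0*(-5))/2 = -(-6 + 0)/2 = -½*(-6) = 3)
Q(211) + j(10) = 3 + 0 = 3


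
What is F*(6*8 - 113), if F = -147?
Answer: 9555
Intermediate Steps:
F*(6*8 - 113) = -147*(6*8 - 113) = -147*(48 - 113) = -147*(-65) = 9555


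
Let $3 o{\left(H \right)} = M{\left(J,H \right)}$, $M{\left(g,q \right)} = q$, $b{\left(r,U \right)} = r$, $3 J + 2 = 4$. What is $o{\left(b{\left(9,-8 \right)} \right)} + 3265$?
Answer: $3268$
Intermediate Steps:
$J = \frac{2}{3}$ ($J = - \frac{2}{3} + \frac{1}{3} \cdot 4 = - \frac{2}{3} + \frac{4}{3} = \frac{2}{3} \approx 0.66667$)
$o{\left(H \right)} = \frac{H}{3}$
$o{\left(b{\left(9,-8 \right)} \right)} + 3265 = \frac{1}{3} \cdot 9 + 3265 = 3 + 3265 = 3268$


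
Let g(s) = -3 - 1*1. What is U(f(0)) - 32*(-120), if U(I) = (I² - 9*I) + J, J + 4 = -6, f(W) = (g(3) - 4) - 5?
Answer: 4116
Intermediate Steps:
g(s) = -4 (g(s) = -3 - 1 = -4)
f(W) = -13 (f(W) = (-4 - 4) - 5 = -8 - 5 = -13)
J = -10 (J = -4 - 6 = -10)
U(I) = -10 + I² - 9*I (U(I) = (I² - 9*I) - 10 = -10 + I² - 9*I)
U(f(0)) - 32*(-120) = (-10 + (-13)² - 9*(-13)) - 32*(-120) = (-10 + 169 + 117) + 3840 = 276 + 3840 = 4116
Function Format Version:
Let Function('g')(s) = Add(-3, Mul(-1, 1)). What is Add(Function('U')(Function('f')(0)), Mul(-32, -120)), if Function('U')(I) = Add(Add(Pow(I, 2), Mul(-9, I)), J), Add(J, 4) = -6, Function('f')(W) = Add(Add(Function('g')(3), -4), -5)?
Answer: 4116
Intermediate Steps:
Function('g')(s) = -4 (Function('g')(s) = Add(-3, -1) = -4)
Function('f')(W) = -13 (Function('f')(W) = Add(Add(-4, -4), -5) = Add(-8, -5) = -13)
J = -10 (J = Add(-4, -6) = -10)
Function('U')(I) = Add(-10, Pow(I, 2), Mul(-9, I)) (Function('U')(I) = Add(Add(Pow(I, 2), Mul(-9, I)), -10) = Add(-10, Pow(I, 2), Mul(-9, I)))
Add(Function('U')(Function('f')(0)), Mul(-32, -120)) = Add(Add(-10, Pow(-13, 2), Mul(-9, -13)), Mul(-32, -120)) = Add(Add(-10, 169, 117), 3840) = Add(276, 3840) = 4116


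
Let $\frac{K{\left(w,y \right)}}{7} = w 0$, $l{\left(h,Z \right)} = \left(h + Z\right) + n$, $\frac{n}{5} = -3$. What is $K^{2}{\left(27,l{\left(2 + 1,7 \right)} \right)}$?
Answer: $0$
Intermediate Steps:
$n = -15$ ($n = 5 \left(-3\right) = -15$)
$l{\left(h,Z \right)} = -15 + Z + h$ ($l{\left(h,Z \right)} = \left(h + Z\right) - 15 = \left(Z + h\right) - 15 = -15 + Z + h$)
$K{\left(w,y \right)} = 0$ ($K{\left(w,y \right)} = 7 w 0 = 7 \cdot 0 = 0$)
$K^{2}{\left(27,l{\left(2 + 1,7 \right)} \right)} = 0^{2} = 0$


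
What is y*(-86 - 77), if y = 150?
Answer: -24450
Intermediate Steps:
y*(-86 - 77) = 150*(-86 - 77) = 150*(-163) = -24450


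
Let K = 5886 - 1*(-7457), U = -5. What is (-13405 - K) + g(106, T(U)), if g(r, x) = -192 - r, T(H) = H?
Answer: -27046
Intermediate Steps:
K = 13343 (K = 5886 + 7457 = 13343)
(-13405 - K) + g(106, T(U)) = (-13405 - 1*13343) + (-192 - 1*106) = (-13405 - 13343) + (-192 - 106) = -26748 - 298 = -27046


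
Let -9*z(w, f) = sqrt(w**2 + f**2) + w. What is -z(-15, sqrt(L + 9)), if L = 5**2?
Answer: -5/3 + sqrt(259)/9 ≈ 0.12150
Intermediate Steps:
L = 25
z(w, f) = -w/9 - sqrt(f**2 + w**2)/9 (z(w, f) = -(sqrt(w**2 + f**2) + w)/9 = -(sqrt(f**2 + w**2) + w)/9 = -(w + sqrt(f**2 + w**2))/9 = -w/9 - sqrt(f**2 + w**2)/9)
-z(-15, sqrt(L + 9)) = -(-1/9*(-15) - sqrt((sqrt(25 + 9))**2 + (-15)**2)/9) = -(5/3 - sqrt((sqrt(34))**2 + 225)/9) = -(5/3 - sqrt(34 + 225)/9) = -(5/3 - sqrt(259)/9) = -5/3 + sqrt(259)/9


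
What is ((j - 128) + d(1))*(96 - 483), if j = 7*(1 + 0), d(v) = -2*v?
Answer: 47601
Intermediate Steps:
j = 7 (j = 7*1 = 7)
((j - 128) + d(1))*(96 - 483) = ((7 - 128) - 2*1)*(96 - 483) = (-121 - 2)*(-387) = -123*(-387) = 47601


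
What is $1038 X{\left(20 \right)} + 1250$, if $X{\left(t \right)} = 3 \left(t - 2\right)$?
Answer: $57302$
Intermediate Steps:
$X{\left(t \right)} = -6 + 3 t$ ($X{\left(t \right)} = 3 \left(-2 + t\right) = -6 + 3 t$)
$1038 X{\left(20 \right)} + 1250 = 1038 \left(-6 + 3 \cdot 20\right) + 1250 = 1038 \left(-6 + 60\right) + 1250 = 1038 \cdot 54 + 1250 = 56052 + 1250 = 57302$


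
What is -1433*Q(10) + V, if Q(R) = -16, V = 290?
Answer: 23218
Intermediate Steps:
-1433*Q(10) + V = -1433*(-16) + 290 = 22928 + 290 = 23218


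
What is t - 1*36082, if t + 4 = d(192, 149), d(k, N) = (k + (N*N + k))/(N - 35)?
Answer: -4091219/114 ≈ -35888.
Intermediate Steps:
d(k, N) = (N² + 2*k)/(-35 + N) (d(k, N) = (k + (N² + k))/(-35 + N) = (k + (k + N²))/(-35 + N) = (N² + 2*k)/(-35 + N))
t = 22129/114 (t = -4 + (149² + 2*192)/(-35 + 149) = -4 + (22201 + 384)/114 = -4 + (1/114)*22585 = -4 + 22585/114 = 22129/114 ≈ 194.11)
t - 1*36082 = 22129/114 - 1*36082 = 22129/114 - 36082 = -4091219/114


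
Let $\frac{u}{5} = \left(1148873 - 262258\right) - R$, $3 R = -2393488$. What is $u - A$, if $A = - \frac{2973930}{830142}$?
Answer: $\frac{1165273818790}{138357} \approx 8.4222 \cdot 10^{6}$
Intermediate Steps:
$R = - \frac{2393488}{3}$ ($R = \frac{1}{3} \left(-2393488\right) = - \frac{2393488}{3} \approx -7.9783 \cdot 10^{5}$)
$u = \frac{25266665}{3}$ ($u = 5 \left(\left(1148873 - 262258\right) - - \frac{2393488}{3}\right) = 5 \left(886615 + \frac{2393488}{3}\right) = 5 \cdot \frac{5053333}{3} = \frac{25266665}{3} \approx 8.4222 \cdot 10^{6}$)
$A = - \frac{495655}{138357}$ ($A = \left(-2973930\right) \frac{1}{830142} = - \frac{495655}{138357} \approx -3.5824$)
$u - A = \frac{25266665}{3} - - \frac{495655}{138357} = \frac{25266665}{3} + \frac{495655}{138357} = \frac{1165273818790}{138357}$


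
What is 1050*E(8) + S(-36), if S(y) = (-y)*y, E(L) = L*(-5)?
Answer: -43296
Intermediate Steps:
E(L) = -5*L
S(y) = -y²
1050*E(8) + S(-36) = 1050*(-5*8) - 1*(-36)² = 1050*(-40) - 1*1296 = -42000 - 1296 = -43296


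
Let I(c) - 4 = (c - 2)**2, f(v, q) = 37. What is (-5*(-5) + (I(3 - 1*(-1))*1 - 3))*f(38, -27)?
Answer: 1110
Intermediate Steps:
I(c) = 4 + (-2 + c)**2 (I(c) = 4 + (c - 2)**2 = 4 + (-2 + c)**2)
(-5*(-5) + (I(3 - 1*(-1))*1 - 3))*f(38, -27) = (-5*(-5) + ((4 + (-2 + (3 - 1*(-1)))**2)*1 - 3))*37 = (25 + ((4 + (-2 + (3 + 1))**2)*1 - 3))*37 = (25 + ((4 + (-2 + 4)**2)*1 - 3))*37 = (25 + ((4 + 2**2)*1 - 3))*37 = (25 + ((4 + 4)*1 - 3))*37 = (25 + (8*1 - 3))*37 = (25 + (8 - 3))*37 = (25 + 5)*37 = 30*37 = 1110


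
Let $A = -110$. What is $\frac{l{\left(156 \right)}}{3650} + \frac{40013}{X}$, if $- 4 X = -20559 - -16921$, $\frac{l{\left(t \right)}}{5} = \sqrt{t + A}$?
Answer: $\frac{80026}{1819} + \frac{\sqrt{46}}{730} \approx 44.004$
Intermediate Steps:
$l{\left(t \right)} = 5 \sqrt{-110 + t}$ ($l{\left(t \right)} = 5 \sqrt{t - 110} = 5 \sqrt{-110 + t}$)
$X = \frac{1819}{2}$ ($X = - \frac{-20559 - -16921}{4} = - \frac{-20559 + 16921}{4} = \left(- \frac{1}{4}\right) \left(-3638\right) = \frac{1819}{2} \approx 909.5$)
$\frac{l{\left(156 \right)}}{3650} + \frac{40013}{X} = \frac{5 \sqrt{-110 + 156}}{3650} + \frac{40013}{\frac{1819}{2}} = 5 \sqrt{46} \cdot \frac{1}{3650} + 40013 \cdot \frac{2}{1819} = \frac{\sqrt{46}}{730} + \frac{80026}{1819} = \frac{80026}{1819} + \frac{\sqrt{46}}{730}$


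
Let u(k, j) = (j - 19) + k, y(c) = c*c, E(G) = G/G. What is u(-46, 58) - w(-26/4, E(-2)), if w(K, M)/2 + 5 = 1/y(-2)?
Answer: 5/2 ≈ 2.5000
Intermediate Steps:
E(G) = 1
y(c) = c²
u(k, j) = -19 + j + k (u(k, j) = (-19 + j) + k = -19 + j + k)
w(K, M) = -19/2 (w(K, M) = -10 + 2/((-2)²) = -10 + 2/4 = -10 + 2*(¼) = -10 + ½ = -19/2)
u(-46, 58) - w(-26/4, E(-2)) = (-19 + 58 - 46) - 1*(-19/2) = -7 + 19/2 = 5/2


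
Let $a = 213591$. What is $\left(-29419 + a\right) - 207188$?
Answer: $-23016$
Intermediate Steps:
$\left(-29419 + a\right) - 207188 = \left(-29419 + 213591\right) - 207188 = 184172 - 207188 = -23016$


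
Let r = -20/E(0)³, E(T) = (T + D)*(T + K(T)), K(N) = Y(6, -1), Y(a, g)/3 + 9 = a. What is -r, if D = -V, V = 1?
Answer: 20/729 ≈ 0.027435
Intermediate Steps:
Y(a, g) = -27 + 3*a
K(N) = -9 (K(N) = -27 + 3*6 = -27 + 18 = -9)
D = -1 (D = -1*1 = -1)
E(T) = (-1 + T)*(-9 + T) (E(T) = (T - 1)*(T - 9) = (-1 + T)*(-9 + T))
r = -20/729 (r = -20/(9 + 0² - 10*0)³ = -20/(9 + 0 + 0)³ = -20/(9³) = -20/729 ≈ -0.027435)
-r = -1*(-20/729) = 20/729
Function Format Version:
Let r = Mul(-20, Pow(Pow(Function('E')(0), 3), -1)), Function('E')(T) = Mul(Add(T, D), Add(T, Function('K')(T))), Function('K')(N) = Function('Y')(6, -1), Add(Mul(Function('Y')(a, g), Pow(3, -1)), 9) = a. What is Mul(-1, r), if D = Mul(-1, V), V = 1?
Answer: Rational(20, 729) ≈ 0.027435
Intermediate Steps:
Function('Y')(a, g) = Add(-27, Mul(3, a))
Function('K')(N) = -9 (Function('K')(N) = Add(-27, Mul(3, 6)) = Add(-27, 18) = -9)
D = -1 (D = Mul(-1, 1) = -1)
Function('E')(T) = Mul(Add(-1, T), Add(-9, T)) (Function('E')(T) = Mul(Add(T, -1), Add(T, -9)) = Mul(Add(-1, T), Add(-9, T)))
r = Rational(-20, 729) (r = Mul(-20, Pow(Pow(Add(9, Pow(0, 2), Mul(-10, 0)), 3), -1)) = Mul(-20, Pow(Pow(Add(9, 0, 0), 3), -1)) = Mul(-20, Pow(Pow(9, 3), -1)) = Mul(-20, Pow(729, -1)) = Mul(-20, Rational(1, 729)) = Rational(-20, 729) ≈ -0.027435)
Mul(-1, r) = Mul(-1, Rational(-20, 729)) = Rational(20, 729)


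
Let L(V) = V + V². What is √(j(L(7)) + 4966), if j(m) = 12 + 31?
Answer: √5009 ≈ 70.774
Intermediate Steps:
j(m) = 43
√(j(L(7)) + 4966) = √(43 + 4966) = √5009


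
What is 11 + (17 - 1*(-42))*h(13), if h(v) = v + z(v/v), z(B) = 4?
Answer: 1014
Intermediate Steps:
h(v) = 4 + v (h(v) = v + 4 = 4 + v)
11 + (17 - 1*(-42))*h(13) = 11 + (17 - 1*(-42))*(4 + 13) = 11 + (17 + 42)*17 = 11 + 59*17 = 11 + 1003 = 1014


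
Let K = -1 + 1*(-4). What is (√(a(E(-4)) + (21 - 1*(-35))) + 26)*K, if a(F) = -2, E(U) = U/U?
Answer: -130 - 15*√6 ≈ -166.74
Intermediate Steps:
E(U) = 1
K = -5 (K = -1 - 4 = -5)
(√(a(E(-4)) + (21 - 1*(-35))) + 26)*K = (√(-2 + (21 - 1*(-35))) + 26)*(-5) = (√(-2 + (21 + 35)) + 26)*(-5) = (√(-2 + 56) + 26)*(-5) = (√54 + 26)*(-5) = (3*√6 + 26)*(-5) = (26 + 3*√6)*(-5) = -130 - 15*√6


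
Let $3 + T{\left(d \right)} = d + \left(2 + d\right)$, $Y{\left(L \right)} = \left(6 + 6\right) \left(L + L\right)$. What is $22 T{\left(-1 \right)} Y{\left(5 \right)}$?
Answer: $-7920$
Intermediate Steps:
$Y{\left(L \right)} = 24 L$ ($Y{\left(L \right)} = 12 \cdot 2 L = 24 L$)
$T{\left(d \right)} = -1 + 2 d$ ($T{\left(d \right)} = -3 + \left(d + \left(2 + d\right)\right) = -3 + \left(2 + 2 d\right) = -1 + 2 d$)
$22 T{\left(-1 \right)} Y{\left(5 \right)} = 22 \left(-1 + 2 \left(-1\right)\right) 24 \cdot 5 = 22 \left(-1 - 2\right) 120 = 22 \left(-3\right) 120 = \left(-66\right) 120 = -7920$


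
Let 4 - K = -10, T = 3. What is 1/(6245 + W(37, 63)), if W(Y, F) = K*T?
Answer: 1/6287 ≈ 0.00015906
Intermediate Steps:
K = 14 (K = 4 - 1*(-10) = 4 + 10 = 14)
W(Y, F) = 42 (W(Y, F) = 14*3 = 42)
1/(6245 + W(37, 63)) = 1/(6245 + 42) = 1/6287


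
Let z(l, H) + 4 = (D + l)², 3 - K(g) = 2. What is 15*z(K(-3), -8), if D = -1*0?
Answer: -45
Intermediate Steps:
D = 0
K(g) = 1 (K(g) = 3 - 1*2 = 3 - 2 = 1)
z(l, H) = -4 + l² (z(l, H) = -4 + (0 + l)² = -4 + l²)
15*z(K(-3), -8) = 15*(-4 + 1²) = 15*(-4 + 1) = 15*(-3) = -45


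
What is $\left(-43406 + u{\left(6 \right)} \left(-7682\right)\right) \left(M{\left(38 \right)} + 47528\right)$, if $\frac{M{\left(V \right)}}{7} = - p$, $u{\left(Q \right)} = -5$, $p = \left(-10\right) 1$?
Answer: $-237799608$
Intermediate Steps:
$p = -10$
$M{\left(V \right)} = 70$ ($M{\left(V \right)} = 7 \left(\left(-1\right) \left(-10\right)\right) = 7 \cdot 10 = 70$)
$\left(-43406 + u{\left(6 \right)} \left(-7682\right)\right) \left(M{\left(38 \right)} + 47528\right) = \left(-43406 - -38410\right) \left(70 + 47528\right) = \left(-43406 + 38410\right) 47598 = \left(-4996\right) 47598 = -237799608$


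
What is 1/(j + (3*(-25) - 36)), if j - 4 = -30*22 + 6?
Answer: -1/761 ≈ -0.0013141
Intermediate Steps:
j = -650 (j = 4 + (-30*22 + 6) = 4 + (-660 + 6) = 4 - 654 = -650)
1/(j + (3*(-25) - 36)) = 1/(-650 + (3*(-25) - 36)) = 1/(-650 + (-75 - 36)) = 1/(-650 - 111) = 1/(-761) = -1/761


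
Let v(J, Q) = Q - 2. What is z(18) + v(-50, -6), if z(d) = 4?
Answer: -4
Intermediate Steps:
v(J, Q) = -2 + Q
z(18) + v(-50, -6) = 4 + (-2 - 6) = 4 - 8 = -4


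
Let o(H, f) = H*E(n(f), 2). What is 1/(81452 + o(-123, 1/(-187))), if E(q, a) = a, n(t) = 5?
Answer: 1/81206 ≈ 1.2314e-5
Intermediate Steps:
o(H, f) = 2*H (o(H, f) = H*2 = 2*H)
1/(81452 + o(-123, 1/(-187))) = 1/(81452 + 2*(-123)) = 1/(81452 - 246) = 1/81206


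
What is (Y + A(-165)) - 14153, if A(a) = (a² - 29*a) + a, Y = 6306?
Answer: 23998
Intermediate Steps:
A(a) = a² - 28*a
(Y + A(-165)) - 14153 = (6306 - 165*(-28 - 165)) - 14153 = (6306 - 165*(-193)) - 14153 = (6306 + 31845) - 14153 = 38151 - 14153 = 23998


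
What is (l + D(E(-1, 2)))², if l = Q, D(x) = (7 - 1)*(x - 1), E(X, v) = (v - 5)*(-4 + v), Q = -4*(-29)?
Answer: 21316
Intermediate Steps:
Q = 116
E(X, v) = (-5 + v)*(-4 + v)
D(x) = -6 + 6*x (D(x) = 6*(-1 + x) = -6 + 6*x)
l = 116
(l + D(E(-1, 2)))² = (116 + (-6 + 6*(20 + 2² - 9*2)))² = (116 + (-6 + 6*(20 + 4 - 18)))² = (116 + (-6 + 6*6))² = (116 + (-6 + 36))² = (116 + 30)² = 146² = 21316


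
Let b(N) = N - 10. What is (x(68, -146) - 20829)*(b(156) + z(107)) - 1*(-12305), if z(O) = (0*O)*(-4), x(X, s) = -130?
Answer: -3047709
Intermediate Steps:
b(N) = -10 + N
z(O) = 0 (z(O) = 0*(-4) = 0)
(x(68, -146) - 20829)*(b(156) + z(107)) - 1*(-12305) = (-130 - 20829)*((-10 + 156) + 0) - 1*(-12305) = -20959*(146 + 0) + 12305 = -20959*146 + 12305 = -3060014 + 12305 = -3047709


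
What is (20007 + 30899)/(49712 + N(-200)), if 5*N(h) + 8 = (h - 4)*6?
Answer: 127265/123664 ≈ 1.0291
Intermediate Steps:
N(h) = -32/5 + 6*h/5 (N(h) = -8/5 + ((h - 4)*6)/5 = -8/5 + ((-4 + h)*6)/5 = -8/5 + (-24 + 6*h)/5 = -8/5 + (-24/5 + 6*h/5) = -32/5 + 6*h/5)
(20007 + 30899)/(49712 + N(-200)) = (20007 + 30899)/(49712 + (-32/5 + (6/5)*(-200))) = 50906/(49712 + (-32/5 - 240)) = 50906/(49712 - 1232/5) = 50906/(247328/5) = 50906*(5/247328) = 127265/123664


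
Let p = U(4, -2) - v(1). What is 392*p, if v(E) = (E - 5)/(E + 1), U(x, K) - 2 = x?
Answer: 3136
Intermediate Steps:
U(x, K) = 2 + x
v(E) = (-5 + E)/(1 + E)
p = 8 (p = (2 + 4) - (-5 + 1)/(1 + 1) = 6 - (-4)/2 = 6 - 1*(-2) = 6 + 2 = 8)
392*p = 392*8 = 3136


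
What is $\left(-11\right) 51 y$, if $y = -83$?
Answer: $46563$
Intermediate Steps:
$\left(-11\right) 51 y = \left(-11\right) 51 \left(-83\right) = \left(-561\right) \left(-83\right) = 46563$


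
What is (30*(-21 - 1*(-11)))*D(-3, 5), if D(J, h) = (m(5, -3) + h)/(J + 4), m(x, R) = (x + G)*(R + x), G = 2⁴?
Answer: -14100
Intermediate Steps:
G = 16
m(x, R) = (16 + x)*(R + x) (m(x, R) = (x + 16)*(R + x) = (16 + x)*(R + x))
D(J, h) = (42 + h)/(4 + J) (D(J, h) = ((5² + 16*(-3) + 16*5 - 3*5) + h)/(J + 4) = ((25 - 48 + 80 - 15) + h)/(4 + J) = (42 + h)/(4 + J))
(30*(-21 - 1*(-11)))*D(-3, 5) = (30*(-21 - 1*(-11)))*((42 + 5)/(4 - 3)) = (30*(-21 + 11))*(47/1) = (30*(-10))*(1*47) = -300*47 = -14100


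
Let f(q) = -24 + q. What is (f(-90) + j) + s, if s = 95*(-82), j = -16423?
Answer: -24327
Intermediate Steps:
s = -7790
(f(-90) + j) + s = ((-24 - 90) - 16423) - 7790 = (-114 - 16423) - 7790 = -16537 - 7790 = -24327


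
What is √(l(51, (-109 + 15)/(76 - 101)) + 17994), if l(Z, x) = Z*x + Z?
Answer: √455919/5 ≈ 135.04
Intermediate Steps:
l(Z, x) = Z + Z*x
√(l(51, (-109 + 15)/(76 - 101)) + 17994) = √(51*(1 + (-109 + 15)/(76 - 101)) + 17994) = √(51*(1 - 94/(-25)) + 17994) = √(51*(1 - 94*(-1/25)) + 17994) = √(51*(1 + 94/25) + 17994) = √(51*(119/25) + 17994) = √(6069/25 + 17994) = √(455919/25) = √455919/5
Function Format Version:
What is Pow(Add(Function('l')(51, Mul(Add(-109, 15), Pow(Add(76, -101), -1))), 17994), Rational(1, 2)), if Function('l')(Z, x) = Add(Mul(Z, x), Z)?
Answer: Mul(Rational(1, 5), Pow(455919, Rational(1, 2))) ≈ 135.04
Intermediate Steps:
Function('l')(Z, x) = Add(Z, Mul(Z, x))
Pow(Add(Function('l')(51, Mul(Add(-109, 15), Pow(Add(76, -101), -1))), 17994), Rational(1, 2)) = Pow(Add(Mul(51, Add(1, Mul(Add(-109, 15), Pow(Add(76, -101), -1)))), 17994), Rational(1, 2)) = Pow(Add(Mul(51, Add(1, Mul(-94, Pow(-25, -1)))), 17994), Rational(1, 2)) = Pow(Add(Mul(51, Add(1, Mul(-94, Rational(-1, 25)))), 17994), Rational(1, 2)) = Pow(Add(Mul(51, Add(1, Rational(94, 25))), 17994), Rational(1, 2)) = Pow(Add(Mul(51, Rational(119, 25)), 17994), Rational(1, 2)) = Pow(Add(Rational(6069, 25), 17994), Rational(1, 2)) = Pow(Rational(455919, 25), Rational(1, 2)) = Mul(Rational(1, 5), Pow(455919, Rational(1, 2)))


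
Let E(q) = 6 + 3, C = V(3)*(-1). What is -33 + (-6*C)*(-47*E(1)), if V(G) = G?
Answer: -7647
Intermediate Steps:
C = -3 (C = 3*(-1) = -3)
E(q) = 9
-33 + (-6*C)*(-47*E(1)) = -33 + (-6*(-3))*(-47*9) = -33 + 18*(-423) = -33 - 7614 = -7647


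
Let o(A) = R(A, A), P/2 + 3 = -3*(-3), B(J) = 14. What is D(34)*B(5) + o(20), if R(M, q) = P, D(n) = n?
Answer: 488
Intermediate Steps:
P = 12 (P = -6 + 2*(-3*(-3)) = -6 + 2*9 = -6 + 18 = 12)
R(M, q) = 12
o(A) = 12
D(34)*B(5) + o(20) = 34*14 + 12 = 476 + 12 = 488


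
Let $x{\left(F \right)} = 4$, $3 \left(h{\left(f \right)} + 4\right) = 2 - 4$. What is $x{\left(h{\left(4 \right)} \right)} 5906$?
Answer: $23624$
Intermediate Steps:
$h{\left(f \right)} = - \frac{14}{3}$ ($h{\left(f \right)} = -4 + \frac{2 - 4}{3} = -4 + \frac{1}{3} \left(-2\right) = -4 - \frac{2}{3} = - \frac{14}{3}$)
$x{\left(h{\left(4 \right)} \right)} 5906 = 4 \cdot 5906 = 23624$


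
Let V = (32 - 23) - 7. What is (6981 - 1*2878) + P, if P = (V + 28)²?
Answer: 5003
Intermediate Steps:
V = 2 (V = 9 - 7 = 2)
P = 900 (P = (2 + 28)² = 30² = 900)
(6981 - 1*2878) + P = (6981 - 1*2878) + 900 = (6981 - 2878) + 900 = 4103 + 900 = 5003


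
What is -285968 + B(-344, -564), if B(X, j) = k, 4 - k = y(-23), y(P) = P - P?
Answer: -285964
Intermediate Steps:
y(P) = 0
k = 4 (k = 4 - 1*0 = 4 + 0 = 4)
B(X, j) = 4
-285968 + B(-344, -564) = -285968 + 4 = -285964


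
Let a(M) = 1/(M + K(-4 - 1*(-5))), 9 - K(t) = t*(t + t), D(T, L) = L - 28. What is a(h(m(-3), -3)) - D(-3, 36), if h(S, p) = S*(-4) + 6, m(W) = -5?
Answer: -263/33 ≈ -7.9697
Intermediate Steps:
D(T, L) = -28 + L
h(S, p) = 6 - 4*S (h(S, p) = -4*S + 6 = 6 - 4*S)
K(t) = 9 - 2*t**2 (K(t) = 9 - t*(t + t) = 9 - t*2*t = 9 - 2*t**2)
a(M) = 1/(7 + M) (a(M) = 1/(M + (9 - 2*(-4 - 1*(-5))**2)) = 1/(M + (9 - 2*(-4 + 5)**2)) = 1/(M + (9 - 2*1**2)) = 1/(M + (9 - 2*1)) = 1/(M + (9 - 2)) = 1/(M + 7) = 1/(7 + M))
a(h(m(-3), -3)) - D(-3, 36) = 1/(7 + (6 - 4*(-5))) - (-28 + 36) = 1/(7 + (6 + 20)) - 1*8 = 1/(7 + 26) - 8 = 1/33 - 8 = -263/33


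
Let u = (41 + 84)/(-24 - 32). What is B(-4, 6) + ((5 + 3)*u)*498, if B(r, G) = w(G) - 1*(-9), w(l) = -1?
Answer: -62194/7 ≈ -8884.9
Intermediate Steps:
u = -125/56 (u = 125/(-56) = 125*(-1/56) = -125/56 ≈ -2.2321)
B(r, G) = 8 (B(r, G) = -1 - 1*(-9) = -1 + 9 = 8)
B(-4, 6) + ((5 + 3)*u)*498 = 8 + ((5 + 3)*(-125/56))*498 = 8 + (8*(-125/56))*498 = 8 - 125/7*498 = 8 - 62250/7 = -62194/7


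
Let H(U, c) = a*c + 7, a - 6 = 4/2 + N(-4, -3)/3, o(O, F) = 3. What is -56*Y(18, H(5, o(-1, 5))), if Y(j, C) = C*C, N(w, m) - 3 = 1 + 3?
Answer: -80864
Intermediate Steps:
N(w, m) = 7 (N(w, m) = 3 + (1 + 3) = 3 + 4 = 7)
a = 31/3 (a = 6 + (4/2 + 7/3) = 6 + (4*(½) + 7*(⅓)) = 6 + (2 + 7/3) = 6 + 13/3 = 31/3 ≈ 10.333)
H(U, c) = 7 + 31*c/3 (H(U, c) = 31*c/3 + 7 = 7 + 31*c/3)
Y(j, C) = C²
-56*Y(18, H(5, o(-1, 5))) = -56*(7 + (31/3)*3)² = -56*(7 + 31)² = -56*38² = -56*1444 = -80864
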